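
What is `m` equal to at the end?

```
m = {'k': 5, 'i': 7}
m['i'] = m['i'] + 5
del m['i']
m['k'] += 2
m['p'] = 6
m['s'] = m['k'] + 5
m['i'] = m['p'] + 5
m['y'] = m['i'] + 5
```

m['i'] = m['i']+5 = 12 → {'k': 5, 'i': 12}
del 'i' → {'k': 5}
m['k'] = 5+2 = 7 → {'k': 7}
m['p'] = 6 → {'k': 7, 'p': 6}
m['s'] = m['k']+5 = 12 → {'k': 7, 'p': 6, 's': 12}
m['i'] = m['p']+5 = 11 → {'k': 7, 'p': 6, 's': 12, 'i': 11}
m['y'] = m['i']+5 = 16 → {'k': 7, 'p': 6, 's': 12, 'i': 11, 'y': 16}

{'k': 7, 'p': 6, 's': 12, 'i': 11, 'y': 16}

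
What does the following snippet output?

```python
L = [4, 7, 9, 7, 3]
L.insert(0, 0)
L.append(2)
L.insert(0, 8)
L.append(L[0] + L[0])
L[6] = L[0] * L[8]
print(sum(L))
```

insert 0 at 0 → [0, 4, 7, 9, 7, 3]
append 2 → [0, 4, 7, 9, 7, 3, 2]
insert 8 at 0 → [8, 0, 4, 7, 9, 7, 3, 2]
append L[0]+L[0] = 8+8 = 16 → [8, 0, 4, 7, 9, 7, 3, 2, 16]
L[6] = L[0]*L[8] = 8*16 = 128 → [8, 0, 4, 7, 9, 7, 128, 2, 16]
sum = 181

181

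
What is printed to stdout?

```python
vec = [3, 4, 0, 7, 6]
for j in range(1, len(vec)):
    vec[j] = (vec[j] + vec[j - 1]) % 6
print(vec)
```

j=1: vec[1] = (4+3)%6 = 1 → [3, 1, 0, 7, 6]
j=2: vec[2] = (0+1)%6 = 1 → [3, 1, 1, 7, 6]
j=3: vec[3] = (7+1)%6 = 2 → [3, 1, 1, 2, 6]
j=4: vec[4] = (6+2)%6 = 2 → [3, 1, 1, 2, 2]

[3, 1, 1, 2, 2]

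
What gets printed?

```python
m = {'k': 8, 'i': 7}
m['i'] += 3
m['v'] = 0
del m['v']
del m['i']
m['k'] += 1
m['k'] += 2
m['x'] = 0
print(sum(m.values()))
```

11

m['i'] = 7+3 = 10 → {'k': 8, 'i': 10}
m['v'] = 0 → {'k': 8, 'i': 10, 'v': 0}
del 'v' → {'k': 8, 'i': 10}
del 'i' → {'k': 8}
m['k'] = 8+1 = 9 → {'k': 9}
m['k'] = 9+2 = 11 → {'k': 11}
m['x'] = 0 → {'k': 11, 'x': 0}
sum of values = 11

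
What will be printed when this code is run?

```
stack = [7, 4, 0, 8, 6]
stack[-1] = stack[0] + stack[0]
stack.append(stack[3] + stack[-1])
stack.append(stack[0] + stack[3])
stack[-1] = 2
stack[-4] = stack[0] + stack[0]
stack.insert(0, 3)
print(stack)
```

[3, 7, 4, 0, 14, 14, 22, 2]

stack[-1] = stack[0]+stack[0] = 7+7 = 14 → [7, 4, 0, 8, 14]
append stack[3]+stack[-1] = 8+14 = 22 → [7, 4, 0, 8, 14, 22]
append stack[0]+stack[3] = 7+8 = 15 → [7, 4, 0, 8, 14, 22, 15]
stack[-1] = 2 → [7, 4, 0, 8, 14, 22, 2]
stack[-4] = stack[0]+stack[0] = 7+7 = 14 → [7, 4, 0, 14, 14, 22, 2]
insert 3 at 0 → [3, 7, 4, 0, 14, 14, 22, 2]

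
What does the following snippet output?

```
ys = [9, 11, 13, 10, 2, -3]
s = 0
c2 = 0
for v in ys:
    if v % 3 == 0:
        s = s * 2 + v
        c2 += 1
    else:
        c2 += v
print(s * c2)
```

v=9: %3==0, s = 0*2+9 = 9; c2=1
v=11: not %3==0; c2=12
v=13: not %3==0; c2=25
v=10: not %3==0; c2=35
v=2: not %3==0; c2=37
v=-3: %3==0, s = 9*2+(-3) = 15; c2=38
s*c2 = 15*38 = 570

570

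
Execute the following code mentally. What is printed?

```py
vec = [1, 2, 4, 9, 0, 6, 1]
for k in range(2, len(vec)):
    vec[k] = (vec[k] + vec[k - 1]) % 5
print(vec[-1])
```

k=2: vec[2] = (4+2)%5 = 1 → [1, 2, 1, 9, 0, 6, 1]
k=3: vec[3] = (9+1)%5 = 0 → [1, 2, 1, 0, 0, 6, 1]
k=4: vec[4] = (0+0)%5 = 0 → [1, 2, 1, 0, 0, 6, 1]
k=5: vec[5] = (6+0)%5 = 1 → [1, 2, 1, 0, 0, 1, 1]
k=6: vec[6] = (1+1)%5 = 2 → [1, 2, 1, 0, 0, 1, 2]

2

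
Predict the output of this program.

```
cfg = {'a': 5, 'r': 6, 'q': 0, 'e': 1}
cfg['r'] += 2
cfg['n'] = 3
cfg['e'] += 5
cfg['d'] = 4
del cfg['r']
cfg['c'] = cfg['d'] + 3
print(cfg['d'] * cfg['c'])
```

cfg['r'] = 6+2 = 8 → {'a': 5, 'r': 8, 'q': 0, 'e': 1}
cfg['n'] = 3 → {'a': 5, 'r': 8, 'q': 0, 'e': 1, 'n': 3}
cfg['e'] = 1+5 = 6 → {'a': 5, 'r': 8, 'q': 0, 'e': 6, 'n': 3}
cfg['d'] = 4 → {'a': 5, 'r': 8, 'q': 0, 'e': 6, 'n': 3, 'd': 4}
del 'r' → {'a': 5, 'q': 0, 'e': 6, 'n': 3, 'd': 4}
cfg['c'] = cfg['d']+3 = 7 → {'a': 5, 'q': 0, 'e': 6, 'n': 3, 'd': 4, 'c': 7}
cfg['d']*cfg['c'] = 4*7 = 28

28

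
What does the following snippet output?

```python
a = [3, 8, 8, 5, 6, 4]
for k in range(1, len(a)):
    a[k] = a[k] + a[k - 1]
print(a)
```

k=1: a[1] = 8+3 = 11 → [3, 11, 8, 5, 6, 4]
k=2: a[2] = 8+11 = 19 → [3, 11, 19, 5, 6, 4]
k=3: a[3] = 5+19 = 24 → [3, 11, 19, 24, 6, 4]
k=4: a[4] = 6+24 = 30 → [3, 11, 19, 24, 30, 4]
k=5: a[5] = 4+30 = 34 → [3, 11, 19, 24, 30, 34]

[3, 11, 19, 24, 30, 34]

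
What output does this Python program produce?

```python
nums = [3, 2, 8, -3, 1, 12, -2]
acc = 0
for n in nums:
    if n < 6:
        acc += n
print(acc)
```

1

n=3: <6, acc = 0+3 = 3
n=2: <6, acc = 3+2 = 5
n=8: not <6
n=-3: <6, acc = 5+(-3) = 2
n=1: <6, acc = 2+1 = 3
n=12: not <6
n=-2: <6, acc = 3+(-2) = 1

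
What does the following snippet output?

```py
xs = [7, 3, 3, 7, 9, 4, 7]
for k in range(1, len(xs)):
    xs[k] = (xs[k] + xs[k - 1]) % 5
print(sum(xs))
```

17

k=1: xs[1] = (3+7)%5 = 0 → [7, 0, 3, 7, 9, 4, 7]
k=2: xs[2] = (3+0)%5 = 3 → [7, 0, 3, 7, 9, 4, 7]
k=3: xs[3] = (7+3)%5 = 0 → [7, 0, 3, 0, 9, 4, 7]
k=4: xs[4] = (9+0)%5 = 4 → [7, 0, 3, 0, 4, 4, 7]
k=5: xs[5] = (4+4)%5 = 3 → [7, 0, 3, 0, 4, 3, 7]
k=6: xs[6] = (7+3)%5 = 0 → [7, 0, 3, 0, 4, 3, 0]
sum = 17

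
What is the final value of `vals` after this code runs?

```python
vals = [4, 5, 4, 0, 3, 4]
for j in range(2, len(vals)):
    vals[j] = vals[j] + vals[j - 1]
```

[4, 5, 9, 9, 12, 16]

j=2: vals[2] = 4+5 = 9 → [4, 5, 9, 0, 3, 4]
j=3: vals[3] = 0+9 = 9 → [4, 5, 9, 9, 3, 4]
j=4: vals[4] = 3+9 = 12 → [4, 5, 9, 9, 12, 4]
j=5: vals[5] = 4+12 = 16 → [4, 5, 9, 9, 12, 16]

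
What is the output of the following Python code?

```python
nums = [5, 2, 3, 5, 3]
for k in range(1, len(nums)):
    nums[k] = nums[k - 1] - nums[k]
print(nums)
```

[5, 3, 0, -5, -8]

k=1: nums[1] = 5-2 = 3 → [5, 3, 3, 5, 3]
k=2: nums[2] = 3-3 = 0 → [5, 3, 0, 5, 3]
k=3: nums[3] = 0-5 = -5 → [5, 3, 0, -5, 3]
k=4: nums[4] = (-5)-3 = -8 → [5, 3, 0, -5, -8]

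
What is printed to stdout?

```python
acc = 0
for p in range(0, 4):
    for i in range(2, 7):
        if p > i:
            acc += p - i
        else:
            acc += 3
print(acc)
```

58

p=0,i=2: not 0>2, acc = 0+3 = 3
p=0,i=3: not 0>3, acc = 3+3 = 6
p=0,i=4: not 0>4, acc = 6+3 = 9
p=0,i=5: not 0>5, acc = 9+3 = 12
p=0,i=6: not 0>6, acc = 12+3 = 15
p=1,i=2: not 1>2, acc = 15+3 = 18
p=1,i=3: not 1>3, acc = 18+3 = 21
p=1,i=4: not 1>4, acc = 21+3 = 24
p=1,i=5: not 1>5, acc = 24+3 = 27
p=1,i=6: not 1>6, acc = 27+3 = 30
p=2,i=2: not 2>2, acc = 30+3 = 33
p=2,i=3: not 2>3, acc = 33+3 = 36
p=2,i=4: not 2>4, acc = 36+3 = 39
p=2,i=5: not 2>5, acc = 39+3 = 42
p=2,i=6: not 2>6, acc = 42+3 = 45
p=3,i=2: 3>2, acc = 45+1 = 46
p=3,i=3: not 3>3, acc = 46+3 = 49
p=3,i=4: not 3>4, acc = 49+3 = 52
p=3,i=5: not 3>5, acc = 52+3 = 55
p=3,i=6: not 3>6, acc = 55+3 = 58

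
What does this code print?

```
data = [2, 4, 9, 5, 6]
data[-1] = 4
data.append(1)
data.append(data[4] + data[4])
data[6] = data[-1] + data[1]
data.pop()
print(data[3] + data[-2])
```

data[-1] = 4 → [2, 4, 9, 5, 4]
append 1 → [2, 4, 9, 5, 4, 1]
append data[4]+data[4] = 4+4 = 8 → [2, 4, 9, 5, 4, 1, 8]
data[6] = data[-1]+data[1] = 8+4 = 12 → [2, 4, 9, 5, 4, 1, 12]
pop() removes 12 → [2, 4, 9, 5, 4, 1]
data[3]+data[-2] = 5+4 = 9

9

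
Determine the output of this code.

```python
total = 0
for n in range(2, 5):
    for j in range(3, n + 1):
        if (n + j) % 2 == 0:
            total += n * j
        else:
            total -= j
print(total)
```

n=3,j=3: even sum, total = 0+9 = 9
n=4,j=3: odd sum, total = 9-3 = 6
n=4,j=4: even sum, total = 6+16 = 22

22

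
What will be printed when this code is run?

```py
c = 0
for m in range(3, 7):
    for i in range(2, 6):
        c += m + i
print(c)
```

m=3,i=2: c = 0+5 = 5
m=3,i=3: c = 5+6 = 11
m=3,i=4: c = 11+7 = 18
m=3,i=5: c = 18+8 = 26
m=4,i=2: c = 26+6 = 32
m=4,i=3: c = 32+7 = 39
m=4,i=4: c = 39+8 = 47
m=4,i=5: c = 47+9 = 56
m=5,i=2: c = 56+7 = 63
m=5,i=3: c = 63+8 = 71
m=5,i=4: c = 71+9 = 80
m=5,i=5: c = 80+10 = 90
m=6,i=2: c = 90+8 = 98
m=6,i=3: c = 98+9 = 107
m=6,i=4: c = 107+10 = 117
m=6,i=5: c = 117+11 = 128

128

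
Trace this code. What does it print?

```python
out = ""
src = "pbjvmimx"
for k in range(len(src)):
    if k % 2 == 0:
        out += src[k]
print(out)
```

pjmm

k=0: add 'p' → 'p'
k=1: skip
k=2: add 'j' → 'pj'
k=3: skip
k=4: add 'm' → 'pjm'
k=5: skip
k=6: add 'm' → 'pjmm'
k=7: skip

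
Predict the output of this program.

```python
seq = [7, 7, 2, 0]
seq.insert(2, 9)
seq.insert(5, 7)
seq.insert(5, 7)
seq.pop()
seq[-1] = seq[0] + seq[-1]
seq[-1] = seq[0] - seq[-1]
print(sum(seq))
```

18

insert 9 at 2 → [7, 7, 9, 2, 0]
insert 7 at 5 → [7, 7, 9, 2, 0, 7]
insert 7 at 5 → [7, 7, 9, 2, 0, 7, 7]
pop() removes 7 → [7, 7, 9, 2, 0, 7]
seq[-1] = seq[0]+seq[-1] = 7+7 = 14 → [7, 7, 9, 2, 0, 14]
seq[-1] = seq[0]-seq[-1] = 7-14 = -7 → [7, 7, 9, 2, 0, -7]
sum = 18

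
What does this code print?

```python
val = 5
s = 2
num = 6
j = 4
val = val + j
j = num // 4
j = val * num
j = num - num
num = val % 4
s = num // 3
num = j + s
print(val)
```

9

val = 5+4 = 9
j = 6//4 = 1
j = 9*6 = 54
j = 6-6 = 0
num = 9%4 = 1
s = 1//3 = 0
num = 0+0 = 0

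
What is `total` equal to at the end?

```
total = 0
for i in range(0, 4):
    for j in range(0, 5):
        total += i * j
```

60

i=0,j=0: total = 0+0 = 0
i=0,j=1: total = 0+0 = 0
i=0,j=2: total = 0+0 = 0
i=0,j=3: total = 0+0 = 0
i=0,j=4: total = 0+0 = 0
i=1,j=0: total = 0+0 = 0
i=1,j=1: total = 0+1 = 1
i=1,j=2: total = 1+2 = 3
i=1,j=3: total = 3+3 = 6
i=1,j=4: total = 6+4 = 10
i=2,j=0: total = 10+0 = 10
i=2,j=1: total = 10+2 = 12
i=2,j=2: total = 12+4 = 16
i=2,j=3: total = 16+6 = 22
i=2,j=4: total = 22+8 = 30
i=3,j=0: total = 30+0 = 30
i=3,j=1: total = 30+3 = 33
i=3,j=2: total = 33+6 = 39
i=3,j=3: total = 39+9 = 48
i=3,j=4: total = 48+12 = 60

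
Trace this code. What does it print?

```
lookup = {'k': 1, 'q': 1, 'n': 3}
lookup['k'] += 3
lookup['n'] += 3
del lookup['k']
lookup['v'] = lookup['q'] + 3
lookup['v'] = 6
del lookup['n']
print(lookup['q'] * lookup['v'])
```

lookup['k'] = 1+3 = 4 → {'k': 4, 'q': 1, 'n': 3}
lookup['n'] = 3+3 = 6 → {'k': 4, 'q': 1, 'n': 6}
del 'k' → {'q': 1, 'n': 6}
lookup['v'] = lookup['q']+3 = 4 → {'q': 1, 'n': 6, 'v': 4}
lookup['v'] = 6 → {'q': 1, 'n': 6, 'v': 6}
del 'n' → {'q': 1, 'v': 6}
lookup['q']*lookup['v'] = 1*6 = 6

6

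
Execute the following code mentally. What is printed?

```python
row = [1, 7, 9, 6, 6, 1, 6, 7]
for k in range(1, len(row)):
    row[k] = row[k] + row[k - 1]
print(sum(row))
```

k=1: row[1] = 7+1 = 8 → [1, 8, 9, 6, 6, 1, 6, 7]
k=2: row[2] = 9+8 = 17 → [1, 8, 17, 6, 6, 1, 6, 7]
k=3: row[3] = 6+17 = 23 → [1, 8, 17, 23, 6, 1, 6, 7]
k=4: row[4] = 6+23 = 29 → [1, 8, 17, 23, 29, 1, 6, 7]
k=5: row[5] = 1+29 = 30 → [1, 8, 17, 23, 29, 30, 6, 7]
k=6: row[6] = 6+30 = 36 → [1, 8, 17, 23, 29, 30, 36, 7]
k=7: row[7] = 7+36 = 43 → [1, 8, 17, 23, 29, 30, 36, 43]
sum = 187

187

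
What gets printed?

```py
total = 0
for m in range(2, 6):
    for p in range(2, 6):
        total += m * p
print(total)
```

m=2,p=2: total = 0+4 = 4
m=2,p=3: total = 4+6 = 10
m=2,p=4: total = 10+8 = 18
m=2,p=5: total = 18+10 = 28
m=3,p=2: total = 28+6 = 34
m=3,p=3: total = 34+9 = 43
m=3,p=4: total = 43+12 = 55
m=3,p=5: total = 55+15 = 70
m=4,p=2: total = 70+8 = 78
m=4,p=3: total = 78+12 = 90
m=4,p=4: total = 90+16 = 106
m=4,p=5: total = 106+20 = 126
m=5,p=2: total = 126+10 = 136
m=5,p=3: total = 136+15 = 151
m=5,p=4: total = 151+20 = 171
m=5,p=5: total = 171+25 = 196

196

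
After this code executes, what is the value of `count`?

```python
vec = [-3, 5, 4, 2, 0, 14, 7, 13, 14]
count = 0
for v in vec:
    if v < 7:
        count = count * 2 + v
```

12

v=-3: <7, count = 0*2+(-3) = -3
v=5: <7, count = (-3)*2+5 = -1
v=4: <7, count = (-1)*2+4 = 2
v=2: <7, count = 2*2+2 = 6
v=0: <7, count = 6*2+0 = 12
v=14: not <7
v=7: not <7
v=13: not <7
v=14: not <7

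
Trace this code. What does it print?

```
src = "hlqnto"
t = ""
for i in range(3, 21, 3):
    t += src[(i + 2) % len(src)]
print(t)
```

oqoqoq

i=3: add src[5]='o' → 'o'
i=6: add src[2]='q' → 'oq'
i=9: add src[5]='o' → 'oqo'
i=12: add src[2]='q' → 'oqoq'
i=15: add src[5]='o' → 'oqoqo'
i=18: add src[2]='q' → 'oqoqoq'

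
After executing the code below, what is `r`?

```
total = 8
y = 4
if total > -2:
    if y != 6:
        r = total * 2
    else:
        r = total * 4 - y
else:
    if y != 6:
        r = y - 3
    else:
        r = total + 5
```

total=8, y=4
total > -2 is True; y != 6 is True
→ r = total * 2 = 16

16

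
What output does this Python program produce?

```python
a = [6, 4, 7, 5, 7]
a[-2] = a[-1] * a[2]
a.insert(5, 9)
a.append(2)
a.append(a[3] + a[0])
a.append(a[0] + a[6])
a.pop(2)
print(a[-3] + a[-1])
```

10

a[-2] = a[-1]*a[2] = 7*7 = 49 → [6, 4, 7, 49, 7]
insert 9 at 5 → [6, 4, 7, 49, 7, 9]
append 2 → [6, 4, 7, 49, 7, 9, 2]
append a[3]+a[0] = 49+6 = 55 → [6, 4, 7, 49, 7, 9, 2, 55]
append a[0]+a[6] = 6+2 = 8 → [6, 4, 7, 49, 7, 9, 2, 55, 8]
pop(2) removes 7 → [6, 4, 49, 7, 9, 2, 55, 8]
a[-3]+a[-1] = 2+8 = 10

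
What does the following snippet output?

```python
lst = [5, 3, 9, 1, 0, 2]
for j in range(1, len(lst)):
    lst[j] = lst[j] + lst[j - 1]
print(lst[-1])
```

20

j=1: lst[1] = 3+5 = 8 → [5, 8, 9, 1, 0, 2]
j=2: lst[2] = 9+8 = 17 → [5, 8, 17, 1, 0, 2]
j=3: lst[3] = 1+17 = 18 → [5, 8, 17, 18, 0, 2]
j=4: lst[4] = 0+18 = 18 → [5, 8, 17, 18, 18, 2]
j=5: lst[5] = 2+18 = 20 → [5, 8, 17, 18, 18, 20]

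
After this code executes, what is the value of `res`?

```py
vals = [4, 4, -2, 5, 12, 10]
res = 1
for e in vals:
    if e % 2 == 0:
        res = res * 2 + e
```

e=4: even, res = 1*2+4 = 6
e=4: even, res = 6*2+4 = 16
e=-2: even, res = 16*2+(-2) = 30
e=5: not even
e=12: even, res = 30*2+12 = 72
e=10: even, res = 72*2+10 = 154

154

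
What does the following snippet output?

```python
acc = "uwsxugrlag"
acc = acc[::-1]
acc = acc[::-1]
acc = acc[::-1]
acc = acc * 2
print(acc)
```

galrguxswugalrguxswu

reverse → 'galrguxswu'
reverse → 'uwsxugrlag'
reverse → 'galrguxswu'
repeat ×2 → 'galrguxswugalrguxswu'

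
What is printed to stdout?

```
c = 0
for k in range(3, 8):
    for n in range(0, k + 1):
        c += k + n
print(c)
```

k=3,n=0: c = 0+3 = 3
k=3,n=1: c = 3+4 = 7
k=3,n=2: c = 7+5 = 12
k=3,n=3: c = 12+6 = 18
k=4,n=0: c = 18+4 = 22
k=4,n=1: c = 22+5 = 27
k=4,n=2: c = 27+6 = 33
k=4,n=3: c = 33+7 = 40
k=4,n=4: c = 40+8 = 48
k=5,n=0: c = 48+5 = 53
k=5,n=1: c = 53+6 = 59
k=5,n=2: c = 59+7 = 66
k=5,n=3: c = 66+8 = 74
k=5,n=4: c = 74+9 = 83
k=5,n=5: c = 83+10 = 93
k=6,n=0: c = 93+6 = 99
k=6,n=1: c = 99+7 = 106
k=6,n=2: c = 106+8 = 114
k=6,n=3: c = 114+9 = 123
k=6,n=4: c = 123+10 = 133
k=6,n=5: c = 133+11 = 144
k=6,n=6: c = 144+12 = 156
k=7,n=0: c = 156+7 = 163
k=7,n=1: c = 163+8 = 171
k=7,n=2: c = 171+9 = 180
k=7,n=3: c = 180+10 = 190
k=7,n=4: c = 190+11 = 201
k=7,n=5: c = 201+12 = 213
k=7,n=6: c = 213+13 = 226
k=7,n=7: c = 226+14 = 240

240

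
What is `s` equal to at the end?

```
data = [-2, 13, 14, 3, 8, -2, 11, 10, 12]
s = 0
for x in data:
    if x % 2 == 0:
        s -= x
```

x=-2: even, s = 0-(-2) = 2
x=13: not even
x=14: even, s = 2-14 = -12
x=3: not even
x=8: even, s = (-12)-8 = -20
x=-2: even, s = (-20)-(-2) = -18
x=11: not even
x=10: even, s = (-18)-10 = -28
x=12: even, s = (-28)-12 = -40

-40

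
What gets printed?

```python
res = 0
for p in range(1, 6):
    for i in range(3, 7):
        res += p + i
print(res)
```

150

p=1,i=3: res = 0+4 = 4
p=1,i=4: res = 4+5 = 9
p=1,i=5: res = 9+6 = 15
p=1,i=6: res = 15+7 = 22
p=2,i=3: res = 22+5 = 27
p=2,i=4: res = 27+6 = 33
p=2,i=5: res = 33+7 = 40
p=2,i=6: res = 40+8 = 48
p=3,i=3: res = 48+6 = 54
p=3,i=4: res = 54+7 = 61
p=3,i=5: res = 61+8 = 69
p=3,i=6: res = 69+9 = 78
p=4,i=3: res = 78+7 = 85
p=4,i=4: res = 85+8 = 93
p=4,i=5: res = 93+9 = 102
p=4,i=6: res = 102+10 = 112
p=5,i=3: res = 112+8 = 120
p=5,i=4: res = 120+9 = 129
p=5,i=5: res = 129+10 = 139
p=5,i=6: res = 139+11 = 150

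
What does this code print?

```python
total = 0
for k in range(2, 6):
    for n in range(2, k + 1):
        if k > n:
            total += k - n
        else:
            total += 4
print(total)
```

26

k=2,n=2: not 2>2, total = 0+4 = 4
k=3,n=2: 3>2, total = 4+1 = 5
k=3,n=3: not 3>3, total = 5+4 = 9
k=4,n=2: 4>2, total = 9+2 = 11
k=4,n=3: 4>3, total = 11+1 = 12
k=4,n=4: not 4>4, total = 12+4 = 16
k=5,n=2: 5>2, total = 16+3 = 19
k=5,n=3: 5>3, total = 19+2 = 21
k=5,n=4: 5>4, total = 21+1 = 22
k=5,n=5: not 5>5, total = 22+4 = 26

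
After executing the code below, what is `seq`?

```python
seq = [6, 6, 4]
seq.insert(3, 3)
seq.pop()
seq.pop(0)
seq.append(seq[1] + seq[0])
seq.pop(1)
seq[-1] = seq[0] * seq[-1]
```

insert 3 at 3 → [6, 6, 4, 3]
pop() removes 3 → [6, 6, 4]
pop(0) removes 6 → [6, 4]
append seq[1]+seq[0] = 4+6 = 10 → [6, 4, 10]
pop(1) removes 4 → [6, 10]
seq[-1] = seq[0]*seq[-1] = 6*10 = 60 → [6, 60]

[6, 60]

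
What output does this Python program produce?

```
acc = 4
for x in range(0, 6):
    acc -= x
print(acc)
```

-11

x=0: acc = 4-0 = 4
x=1: acc = 4-1 = 3
x=2: acc = 3-2 = 1
x=3: acc = 1-3 = -2
x=4: acc = (-2)-4 = -6
x=5: acc = (-6)-5 = -11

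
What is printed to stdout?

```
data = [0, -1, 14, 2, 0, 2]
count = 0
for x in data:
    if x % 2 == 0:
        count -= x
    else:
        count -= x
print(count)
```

x=0: even, count = 0-0 = 0
x=-1: not even, count = 0-(-1) = 1
x=14: even, count = 1-14 = -13
x=2: even, count = (-13)-2 = -15
x=0: even, count = (-15)-0 = -15
x=2: even, count = (-15)-2 = -17

-17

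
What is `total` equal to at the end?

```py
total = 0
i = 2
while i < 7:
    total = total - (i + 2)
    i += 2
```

i=2: total = 0-4 = -4
i=4: total = (-4)-6 = -10
i=6: total = (-10)-8 = -18

-18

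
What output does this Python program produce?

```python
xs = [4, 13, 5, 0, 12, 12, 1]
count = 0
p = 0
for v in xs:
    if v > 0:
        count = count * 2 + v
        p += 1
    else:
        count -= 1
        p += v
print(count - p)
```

435

v=4: >0, count = 0*2+4 = 4; p=1
v=13: >0, count = 4*2+13 = 21; p=2
v=5: >0, count = 21*2+5 = 47; p=3
v=0: not >0, count = 47-1 = 46; p=3
v=12: >0, count = 46*2+12 = 104; p=4
v=12: >0, count = 104*2+12 = 220; p=5
v=1: >0, count = 220*2+1 = 441; p=6
count-p = 441-6 = 435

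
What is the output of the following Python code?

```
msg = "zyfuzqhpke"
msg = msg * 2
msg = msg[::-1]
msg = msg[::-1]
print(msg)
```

zyfuzqhpkezyfuzqhpke

repeat ×2 → 'zyfuzqhpkezyfuzqhpke'
reverse → 'ekphqzufyzekphqzufyz'
reverse → 'zyfuzqhpkezyfuzqhpke'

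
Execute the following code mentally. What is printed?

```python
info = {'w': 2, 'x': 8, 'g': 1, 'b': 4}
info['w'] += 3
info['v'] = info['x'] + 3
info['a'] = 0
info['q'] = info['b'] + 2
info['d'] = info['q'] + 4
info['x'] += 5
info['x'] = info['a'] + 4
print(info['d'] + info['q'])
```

info['w'] = 2+3 = 5 → {'w': 5, 'x': 8, 'g': 1, 'b': 4}
info['v'] = info['x']+3 = 11 → {'w': 5, 'x': 8, 'g': 1, 'b': 4, 'v': 11}
info['a'] = 0 → {'w': 5, 'x': 8, 'g': 1, 'b': 4, 'v': 11, 'a': 0}
info['q'] = info['b']+2 = 6 → {'w': 5, 'x': 8, 'g': 1, 'b': 4, 'v': 11, 'a': 0, 'q': 6}
info['d'] = info['q']+4 = 10 → {'w': 5, 'x': 8, 'g': 1, 'b': 4, 'v': 11, 'a': 0, 'q': 6, 'd': 10}
info['x'] = 8+5 = 13 → {'w': 5, 'x': 13, 'g': 1, 'b': 4, 'v': 11, 'a': 0, 'q': 6, 'd': 10}
info['x'] = info['a']+4 = 4 → {'w': 5, 'x': 4, 'g': 1, 'b': 4, 'v': 11, 'a': 0, 'q': 6, 'd': 10}
info['d']+info['q'] = 10+6 = 16

16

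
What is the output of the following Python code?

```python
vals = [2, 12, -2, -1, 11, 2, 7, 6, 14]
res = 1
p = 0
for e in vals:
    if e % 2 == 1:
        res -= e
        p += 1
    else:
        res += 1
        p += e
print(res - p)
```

e=2: not odd, res = 1+1 = 2; p=2
e=12: not odd, res = 2+1 = 3; p=14
e=-2: not odd, res = 3+1 = 4; p=12
e=-1: odd, res = 4-(-1) = 5; p=13
e=11: odd, res = 5-11 = -6; p=14
e=2: not odd, res = (-6)+1 = -5; p=16
e=7: odd, res = (-5)-7 = -12; p=17
e=6: not odd, res = (-12)+1 = -11; p=23
e=14: not odd, res = (-11)+1 = -10; p=37
res-p = (-10)-37 = -47

-47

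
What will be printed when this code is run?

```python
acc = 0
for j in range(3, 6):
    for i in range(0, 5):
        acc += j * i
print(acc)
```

120

j=3,i=0: acc = 0+0 = 0
j=3,i=1: acc = 0+3 = 3
j=3,i=2: acc = 3+6 = 9
j=3,i=3: acc = 9+9 = 18
j=3,i=4: acc = 18+12 = 30
j=4,i=0: acc = 30+0 = 30
j=4,i=1: acc = 30+4 = 34
j=4,i=2: acc = 34+8 = 42
j=4,i=3: acc = 42+12 = 54
j=4,i=4: acc = 54+16 = 70
j=5,i=0: acc = 70+0 = 70
j=5,i=1: acc = 70+5 = 75
j=5,i=2: acc = 75+10 = 85
j=5,i=3: acc = 85+15 = 100
j=5,i=4: acc = 100+20 = 120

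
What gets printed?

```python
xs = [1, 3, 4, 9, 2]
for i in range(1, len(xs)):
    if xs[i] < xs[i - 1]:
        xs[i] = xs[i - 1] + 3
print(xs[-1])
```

12

i=1: 3>=1, unchanged → [1, 3, 4, 9, 2]
i=2: 4>=3, unchanged → [1, 3, 4, 9, 2]
i=3: 9>=4, unchanged → [1, 3, 4, 9, 2]
i=4: 2<9, xs[4] = 9+3 = 12 → [1, 3, 4, 9, 12]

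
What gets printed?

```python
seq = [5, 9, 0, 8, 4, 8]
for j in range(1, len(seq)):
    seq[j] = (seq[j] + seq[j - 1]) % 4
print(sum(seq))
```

j=1: seq[1] = (9+5)%4 = 2 → [5, 2, 0, 8, 4, 8]
j=2: seq[2] = (0+2)%4 = 2 → [5, 2, 2, 8, 4, 8]
j=3: seq[3] = (8+2)%4 = 2 → [5, 2, 2, 2, 4, 8]
j=4: seq[4] = (4+2)%4 = 2 → [5, 2, 2, 2, 2, 8]
j=5: seq[5] = (8+2)%4 = 2 → [5, 2, 2, 2, 2, 2]
sum = 15

15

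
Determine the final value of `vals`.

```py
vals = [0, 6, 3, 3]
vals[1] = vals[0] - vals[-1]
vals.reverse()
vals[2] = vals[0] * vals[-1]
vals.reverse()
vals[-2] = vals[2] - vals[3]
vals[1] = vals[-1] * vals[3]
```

vals[1] = vals[0]-vals[-1] = 0-3 = -3 → [0, -3, 3, 3]
reverse → [3, 3, -3, 0]
vals[2] = vals[0]*vals[-1] = 3*0 = 0 → [3, 3, 0, 0]
reverse → [0, 0, 3, 3]
vals[-2] = vals[2]-vals[3] = 3-3 = 0 → [0, 0, 0, 3]
vals[1] = vals[-1]*vals[3] = 3*3 = 9 → [0, 9, 0, 3]

[0, 9, 0, 3]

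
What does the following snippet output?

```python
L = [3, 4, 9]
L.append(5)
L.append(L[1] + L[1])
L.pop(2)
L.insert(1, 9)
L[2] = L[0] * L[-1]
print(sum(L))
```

append 5 → [3, 4, 9, 5]
append L[1]+L[1] = 4+4 = 8 → [3, 4, 9, 5, 8]
pop(2) removes 9 → [3, 4, 5, 8]
insert 9 at 1 → [3, 9, 4, 5, 8]
L[2] = L[0]*L[-1] = 3*8 = 24 → [3, 9, 24, 5, 8]
sum = 49

49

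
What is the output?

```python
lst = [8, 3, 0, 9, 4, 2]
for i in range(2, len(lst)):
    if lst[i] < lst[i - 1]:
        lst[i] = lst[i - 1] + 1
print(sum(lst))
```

i=2: 0<3, lst[2] = 3+1 = 4 → [8, 3, 4, 9, 4, 2]
i=3: 9>=4, unchanged → [8, 3, 4, 9, 4, 2]
i=4: 4<9, lst[4] = 9+1 = 10 → [8, 3, 4, 9, 10, 2]
i=5: 2<10, lst[5] = 10+1 = 11 → [8, 3, 4, 9, 10, 11]
sum = 45

45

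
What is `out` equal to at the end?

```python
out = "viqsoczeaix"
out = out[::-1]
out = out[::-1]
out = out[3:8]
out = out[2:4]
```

reverse → 'xiaezcosqiv'
reverse → 'viqsoczeaix'
slice [3:8] → 'socze'
slice [2:4] → 'cz'

'cz'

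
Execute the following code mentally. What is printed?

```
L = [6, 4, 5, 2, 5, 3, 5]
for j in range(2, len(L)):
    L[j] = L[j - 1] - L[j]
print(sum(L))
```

-29

j=2: L[2] = 4-5 = -1 → [6, 4, -1, 2, 5, 3, 5]
j=3: L[3] = (-1)-2 = -3 → [6, 4, -1, -3, 5, 3, 5]
j=4: L[4] = (-3)-5 = -8 → [6, 4, -1, -3, -8, 3, 5]
j=5: L[5] = (-8)-3 = -11 → [6, 4, -1, -3, -8, -11, 5]
j=6: L[6] = (-11)-5 = -16 → [6, 4, -1, -3, -8, -11, -16]
sum = -29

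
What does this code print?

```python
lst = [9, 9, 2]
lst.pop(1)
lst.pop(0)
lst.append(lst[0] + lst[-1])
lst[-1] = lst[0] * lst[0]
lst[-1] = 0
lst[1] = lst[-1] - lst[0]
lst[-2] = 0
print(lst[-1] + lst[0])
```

pop(1) removes 9 → [9, 2]
pop(0) removes 9 → [2]
append lst[0]+lst[-1] = 2+2 = 4 → [2, 4]
lst[-1] = lst[0]*lst[0] = 2*2 = 4 → [2, 4]
lst[-1] = 0 → [2, 0]
lst[1] = lst[-1]-lst[0] = 0-2 = -2 → [2, -2]
lst[-2] = 0 → [0, -2]
lst[-1]+lst[0] = (-2)+0 = -2

-2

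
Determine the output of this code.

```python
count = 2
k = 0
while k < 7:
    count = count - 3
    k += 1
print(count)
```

-19

k=0: count = 2-3 = -1
k=1: count = (-1)-3 = -4
k=2: count = (-4)-3 = -7
k=3: count = (-7)-3 = -10
k=4: count = (-10)-3 = -13
k=5: count = (-13)-3 = -16
k=6: count = (-16)-3 = -19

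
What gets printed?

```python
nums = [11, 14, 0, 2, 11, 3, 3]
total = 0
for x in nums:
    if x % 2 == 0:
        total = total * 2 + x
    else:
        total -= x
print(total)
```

-47

x=11: not even, total = 0-11 = -11
x=14: even, total = (-11)*2+14 = -8
x=0: even, total = (-8)*2+0 = -16
x=2: even, total = (-16)*2+2 = -30
x=11: not even, total = (-30)-11 = -41
x=3: not even, total = (-41)-3 = -44
x=3: not even, total = (-44)-3 = -47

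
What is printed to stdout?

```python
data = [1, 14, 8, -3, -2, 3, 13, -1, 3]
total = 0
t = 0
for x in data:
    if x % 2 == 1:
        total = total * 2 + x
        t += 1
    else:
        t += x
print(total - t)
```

x=1: odd, total = 0*2+1 = 1; t=1
x=14: not odd; t=15
x=8: not odd; t=23
x=-3: odd, total = 1*2+(-3) = -1; t=24
x=-2: not odd; t=22
x=3: odd, total = (-1)*2+3 = 1; t=23
x=13: odd, total = 1*2+13 = 15; t=24
x=-1: odd, total = 15*2+(-1) = 29; t=25
x=3: odd, total = 29*2+3 = 61; t=26
total-t = 61-26 = 35

35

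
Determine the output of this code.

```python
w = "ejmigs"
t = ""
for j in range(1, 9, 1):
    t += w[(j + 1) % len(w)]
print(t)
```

migsejmi

j=1: add w[2]='m' → 'm'
j=2: add w[3]='i' → 'mi'
j=3: add w[4]='g' → 'mig'
j=4: add w[5]='s' → 'migs'
j=5: add w[0]='e' → 'migse'
j=6: add w[1]='j' → 'migsej'
j=7: add w[2]='m' → 'migsejm'
j=8: add w[3]='i' → 'migsejmi'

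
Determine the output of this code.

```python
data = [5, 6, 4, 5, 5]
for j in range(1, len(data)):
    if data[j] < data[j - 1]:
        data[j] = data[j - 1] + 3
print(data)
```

[5, 6, 9, 12, 15]

j=1: 6>=5, unchanged → [5, 6, 4, 5, 5]
j=2: 4<6, data[2] = 6+3 = 9 → [5, 6, 9, 5, 5]
j=3: 5<9, data[3] = 9+3 = 12 → [5, 6, 9, 12, 5]
j=4: 5<12, data[4] = 12+3 = 15 → [5, 6, 9, 12, 15]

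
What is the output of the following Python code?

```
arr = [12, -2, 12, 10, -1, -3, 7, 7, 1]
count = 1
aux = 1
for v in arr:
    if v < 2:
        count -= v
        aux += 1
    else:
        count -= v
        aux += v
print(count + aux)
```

v=12: not <2, count = 1-12 = -11; aux=13
v=-2: <2, count = (-11)-(-2) = -9; aux=14
v=12: not <2, count = (-9)-12 = -21; aux=26
v=10: not <2, count = (-21)-10 = -31; aux=36
v=-1: <2, count = (-31)-(-1) = -30; aux=37
v=-3: <2, count = (-30)-(-3) = -27; aux=38
v=7: not <2, count = (-27)-7 = -34; aux=45
v=7: not <2, count = (-34)-7 = -41; aux=52
v=1: <2, count = (-41)-1 = -42; aux=53
count+aux = (-42)+53 = 11

11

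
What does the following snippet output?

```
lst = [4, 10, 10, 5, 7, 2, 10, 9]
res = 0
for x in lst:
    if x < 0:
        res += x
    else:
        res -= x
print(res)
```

-57

x=4: not <0, res = 0-4 = -4
x=10: not <0, res = (-4)-10 = -14
x=10: not <0, res = (-14)-10 = -24
x=5: not <0, res = (-24)-5 = -29
x=7: not <0, res = (-29)-7 = -36
x=2: not <0, res = (-36)-2 = -38
x=10: not <0, res = (-38)-10 = -48
x=9: not <0, res = (-48)-9 = -57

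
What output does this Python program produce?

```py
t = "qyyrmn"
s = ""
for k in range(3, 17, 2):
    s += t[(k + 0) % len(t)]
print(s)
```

k=3: add t[3]='r' → 'r'
k=5: add t[5]='n' → 'rn'
k=7: add t[1]='y' → 'rny'
k=9: add t[3]='r' → 'rnyr'
k=11: add t[5]='n' → 'rnyrn'
k=13: add t[1]='y' → 'rnyrny'
k=15: add t[3]='r' → 'rnyrnyr'

rnyrnyr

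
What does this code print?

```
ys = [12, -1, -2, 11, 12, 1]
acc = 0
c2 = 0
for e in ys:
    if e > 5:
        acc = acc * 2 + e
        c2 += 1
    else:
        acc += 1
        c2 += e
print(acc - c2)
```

e=12: >5, acc = 0*2+12 = 12; c2=1
e=-1: not >5, acc = 12+1 = 13; c2=0
e=-2: not >5, acc = 13+1 = 14; c2=-2
e=11: >5, acc = 14*2+11 = 39; c2=-1
e=12: >5, acc = 39*2+12 = 90; c2=0
e=1: not >5, acc = 90+1 = 91; c2=1
acc-c2 = 91-1 = 90

90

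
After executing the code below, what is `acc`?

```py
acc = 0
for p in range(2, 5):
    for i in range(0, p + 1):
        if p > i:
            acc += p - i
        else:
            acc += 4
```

31

p=2,i=0: 2>0, acc = 0+2 = 2
p=2,i=1: 2>1, acc = 2+1 = 3
p=2,i=2: not 2>2, acc = 3+4 = 7
p=3,i=0: 3>0, acc = 7+3 = 10
p=3,i=1: 3>1, acc = 10+2 = 12
p=3,i=2: 3>2, acc = 12+1 = 13
p=3,i=3: not 3>3, acc = 13+4 = 17
p=4,i=0: 4>0, acc = 17+4 = 21
p=4,i=1: 4>1, acc = 21+3 = 24
p=4,i=2: 4>2, acc = 24+2 = 26
p=4,i=3: 4>3, acc = 26+1 = 27
p=4,i=4: not 4>4, acc = 27+4 = 31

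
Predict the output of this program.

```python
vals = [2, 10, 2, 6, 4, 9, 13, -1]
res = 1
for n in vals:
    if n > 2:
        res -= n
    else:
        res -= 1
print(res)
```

n=2: not >2, res = 1-1 = 0
n=10: >2, res = 0-10 = -10
n=2: not >2, res = (-10)-1 = -11
n=6: >2, res = (-11)-6 = -17
n=4: >2, res = (-17)-4 = -21
n=9: >2, res = (-21)-9 = -30
n=13: >2, res = (-30)-13 = -43
n=-1: not >2, res = (-43)-1 = -44

-44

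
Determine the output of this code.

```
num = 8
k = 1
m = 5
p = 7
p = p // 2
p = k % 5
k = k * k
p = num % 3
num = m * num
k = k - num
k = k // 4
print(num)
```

p = 7//2 = 3
p = 1%5 = 1
k = 1*1 = 1
p = 8%3 = 2
num = 5*8 = 40
k = 1-40 = -39
k = (-39)//4 = -10

40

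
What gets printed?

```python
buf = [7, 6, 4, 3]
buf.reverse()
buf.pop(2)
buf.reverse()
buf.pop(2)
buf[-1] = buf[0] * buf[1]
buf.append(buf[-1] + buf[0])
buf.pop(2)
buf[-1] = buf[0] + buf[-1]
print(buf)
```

reverse → [3, 4, 6, 7]
pop(2) removes 6 → [3, 4, 7]
reverse → [7, 4, 3]
pop(2) removes 3 → [7, 4]
buf[-1] = buf[0]*buf[1] = 7*4 = 28 → [7, 28]
append buf[-1]+buf[0] = 28+7 = 35 → [7, 28, 35]
pop(2) removes 35 → [7, 28]
buf[-1] = buf[0]+buf[-1] = 7+28 = 35 → [7, 35]

[7, 35]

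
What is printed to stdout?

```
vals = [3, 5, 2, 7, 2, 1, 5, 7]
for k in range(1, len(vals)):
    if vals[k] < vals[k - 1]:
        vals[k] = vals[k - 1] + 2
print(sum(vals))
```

k=1: 5>=3, unchanged → [3, 5, 2, 7, 2, 1, 5, 7]
k=2: 2<5, vals[2] = 5+2 = 7 → [3, 5, 7, 7, 2, 1, 5, 7]
k=3: 7>=7, unchanged → [3, 5, 7, 7, 2, 1, 5, 7]
k=4: 2<7, vals[4] = 7+2 = 9 → [3, 5, 7, 7, 9, 1, 5, 7]
k=5: 1<9, vals[5] = 9+2 = 11 → [3, 5, 7, 7, 9, 11, 5, 7]
k=6: 5<11, vals[6] = 11+2 = 13 → [3, 5, 7, 7, 9, 11, 13, 7]
k=7: 7<13, vals[7] = 13+2 = 15 → [3, 5, 7, 7, 9, 11, 13, 15]
sum = 70

70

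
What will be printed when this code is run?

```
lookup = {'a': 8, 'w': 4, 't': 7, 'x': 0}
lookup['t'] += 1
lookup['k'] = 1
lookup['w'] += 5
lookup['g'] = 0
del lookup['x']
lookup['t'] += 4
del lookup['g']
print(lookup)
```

{'a': 8, 'w': 9, 't': 12, 'k': 1}

lookup['t'] = 7+1 = 8 → {'a': 8, 'w': 4, 't': 8, 'x': 0}
lookup['k'] = 1 → {'a': 8, 'w': 4, 't': 8, 'x': 0, 'k': 1}
lookup['w'] = 4+5 = 9 → {'a': 8, 'w': 9, 't': 8, 'x': 0, 'k': 1}
lookup['g'] = 0 → {'a': 8, 'w': 9, 't': 8, 'x': 0, 'k': 1, 'g': 0}
del 'x' → {'a': 8, 'w': 9, 't': 8, 'k': 1, 'g': 0}
lookup['t'] = 8+4 = 12 → {'a': 8, 'w': 9, 't': 12, 'k': 1, 'g': 0}
del 'g' → {'a': 8, 'w': 9, 't': 12, 'k': 1}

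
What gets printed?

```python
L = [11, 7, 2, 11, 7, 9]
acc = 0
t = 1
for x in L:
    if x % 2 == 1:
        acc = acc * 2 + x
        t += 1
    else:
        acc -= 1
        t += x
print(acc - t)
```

x=11: odd, acc = 0*2+11 = 11; t=2
x=7: odd, acc = 11*2+7 = 29; t=3
x=2: not odd, acc = 29-1 = 28; t=5
x=11: odd, acc = 28*2+11 = 67; t=6
x=7: odd, acc = 67*2+7 = 141; t=7
x=9: odd, acc = 141*2+9 = 291; t=8
acc-t = 291-8 = 283

283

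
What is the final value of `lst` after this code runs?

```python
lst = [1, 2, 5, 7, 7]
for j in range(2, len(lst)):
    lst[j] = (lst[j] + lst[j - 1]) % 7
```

[1, 2, 0, 0, 0]

j=2: lst[2] = (5+2)%7 = 0 → [1, 2, 0, 7, 7]
j=3: lst[3] = (7+0)%7 = 0 → [1, 2, 0, 0, 7]
j=4: lst[4] = (7+0)%7 = 0 → [1, 2, 0, 0, 0]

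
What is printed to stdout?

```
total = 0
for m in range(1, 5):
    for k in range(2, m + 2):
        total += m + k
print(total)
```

m=1,k=2: total = 0+3 = 3
m=2,k=2: total = 3+4 = 7
m=2,k=3: total = 7+5 = 12
m=3,k=2: total = 12+5 = 17
m=3,k=3: total = 17+6 = 23
m=3,k=4: total = 23+7 = 30
m=4,k=2: total = 30+6 = 36
m=4,k=3: total = 36+7 = 43
m=4,k=4: total = 43+8 = 51
m=4,k=5: total = 51+9 = 60

60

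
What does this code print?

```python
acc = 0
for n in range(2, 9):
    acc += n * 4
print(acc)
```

n=2: acc = 0+2*4 = 8
n=3: acc = 8+3*4 = 20
n=4: acc = 20+4*4 = 36
n=5: acc = 36+5*4 = 56
n=6: acc = 56+6*4 = 80
n=7: acc = 80+7*4 = 108
n=8: acc = 108+8*4 = 140

140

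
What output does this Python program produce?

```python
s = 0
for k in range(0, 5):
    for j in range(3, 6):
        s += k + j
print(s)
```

k=0,j=3: s = 0+3 = 3
k=0,j=4: s = 3+4 = 7
k=0,j=5: s = 7+5 = 12
k=1,j=3: s = 12+4 = 16
k=1,j=4: s = 16+5 = 21
k=1,j=5: s = 21+6 = 27
k=2,j=3: s = 27+5 = 32
k=2,j=4: s = 32+6 = 38
k=2,j=5: s = 38+7 = 45
k=3,j=3: s = 45+6 = 51
k=3,j=4: s = 51+7 = 58
k=3,j=5: s = 58+8 = 66
k=4,j=3: s = 66+7 = 73
k=4,j=4: s = 73+8 = 81
k=4,j=5: s = 81+9 = 90

90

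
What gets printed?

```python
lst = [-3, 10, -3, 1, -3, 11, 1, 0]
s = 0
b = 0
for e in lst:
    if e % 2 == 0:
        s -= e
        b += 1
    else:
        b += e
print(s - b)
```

e=-3: not even; b=-3
e=10: even, s = 0-10 = -10; b=-2
e=-3: not even; b=-5
e=1: not even; b=-4
e=-3: not even; b=-7
e=11: not even; b=4
e=1: not even; b=5
e=0: even, s = (-10)-0 = -10; b=6
s-b = (-10)-6 = -16

-16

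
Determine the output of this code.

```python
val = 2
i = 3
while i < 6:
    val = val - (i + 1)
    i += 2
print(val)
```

i=3: val = 2-4 = -2
i=5: val = (-2)-6 = -8

-8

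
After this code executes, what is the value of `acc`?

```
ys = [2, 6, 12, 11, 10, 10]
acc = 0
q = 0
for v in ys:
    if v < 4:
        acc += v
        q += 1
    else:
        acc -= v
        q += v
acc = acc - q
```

-97

v=2: <4, acc = 0+2 = 2; q=1
v=6: not <4, acc = 2-6 = -4; q=7
v=12: not <4, acc = (-4)-12 = -16; q=19
v=11: not <4, acc = (-16)-11 = -27; q=30
v=10: not <4, acc = (-27)-10 = -37; q=40
v=10: not <4, acc = (-37)-10 = -47; q=50
acc-q = (-47)-50 = -97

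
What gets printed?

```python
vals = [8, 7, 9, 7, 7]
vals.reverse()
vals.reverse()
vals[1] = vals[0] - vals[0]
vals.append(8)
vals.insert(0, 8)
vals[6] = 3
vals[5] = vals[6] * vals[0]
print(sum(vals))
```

59

reverse → [7, 7, 9, 7, 8]
reverse → [8, 7, 9, 7, 7]
vals[1] = vals[0]-vals[0] = 8-8 = 0 → [8, 0, 9, 7, 7]
append 8 → [8, 0, 9, 7, 7, 8]
insert 8 at 0 → [8, 8, 0, 9, 7, 7, 8]
vals[6] = 3 → [8, 8, 0, 9, 7, 7, 3]
vals[5] = vals[6]*vals[0] = 3*8 = 24 → [8, 8, 0, 9, 7, 24, 3]
sum = 59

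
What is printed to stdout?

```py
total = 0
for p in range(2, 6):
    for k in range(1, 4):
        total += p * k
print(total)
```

84

p=2,k=1: total = 0+2 = 2
p=2,k=2: total = 2+4 = 6
p=2,k=3: total = 6+6 = 12
p=3,k=1: total = 12+3 = 15
p=3,k=2: total = 15+6 = 21
p=3,k=3: total = 21+9 = 30
p=4,k=1: total = 30+4 = 34
p=4,k=2: total = 34+8 = 42
p=4,k=3: total = 42+12 = 54
p=5,k=1: total = 54+5 = 59
p=5,k=2: total = 59+10 = 69
p=5,k=3: total = 69+15 = 84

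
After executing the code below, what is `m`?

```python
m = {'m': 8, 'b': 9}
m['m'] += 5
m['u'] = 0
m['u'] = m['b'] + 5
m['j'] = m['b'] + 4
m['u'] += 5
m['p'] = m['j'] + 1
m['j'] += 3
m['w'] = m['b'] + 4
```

{'m': 13, 'b': 9, 'u': 19, 'j': 16, 'p': 14, 'w': 13}

m['m'] = 8+5 = 13 → {'m': 13, 'b': 9}
m['u'] = 0 → {'m': 13, 'b': 9, 'u': 0}
m['u'] = m['b']+5 = 14 → {'m': 13, 'b': 9, 'u': 14}
m['j'] = m['b']+4 = 13 → {'m': 13, 'b': 9, 'u': 14, 'j': 13}
m['u'] = 14+5 = 19 → {'m': 13, 'b': 9, 'u': 19, 'j': 13}
m['p'] = m['j']+1 = 14 → {'m': 13, 'b': 9, 'u': 19, 'j': 13, 'p': 14}
m['j'] = 13+3 = 16 → {'m': 13, 'b': 9, 'u': 19, 'j': 16, 'p': 14}
m['w'] = m['b']+4 = 13 → {'m': 13, 'b': 9, 'u': 19, 'j': 16, 'p': 14, 'w': 13}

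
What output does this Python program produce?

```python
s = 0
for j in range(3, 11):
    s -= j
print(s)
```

j=3: s = 0-3 = -3
j=4: s = (-3)-4 = -7
j=5: s = (-7)-5 = -12
j=6: s = (-12)-6 = -18
j=7: s = (-18)-7 = -25
j=8: s = (-25)-8 = -33
j=9: s = (-33)-9 = -42
j=10: s = (-42)-10 = -52

-52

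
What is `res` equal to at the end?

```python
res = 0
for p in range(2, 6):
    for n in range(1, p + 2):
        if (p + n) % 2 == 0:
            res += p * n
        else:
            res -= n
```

54

p=2,n=1: odd sum, res = 0-1 = -1
p=2,n=2: even sum, res = (-1)+4 = 3
p=2,n=3: odd sum, res = 3-3 = 0
p=3,n=1: even sum, res = 0+3 = 3
p=3,n=2: odd sum, res = 3-2 = 1
p=3,n=3: even sum, res = 1+9 = 10
p=3,n=4: odd sum, res = 10-4 = 6
p=4,n=1: odd sum, res = 6-1 = 5
p=4,n=2: even sum, res = 5+8 = 13
p=4,n=3: odd sum, res = 13-3 = 10
p=4,n=4: even sum, res = 10+16 = 26
p=4,n=5: odd sum, res = 26-5 = 21
p=5,n=1: even sum, res = 21+5 = 26
p=5,n=2: odd sum, res = 26-2 = 24
p=5,n=3: even sum, res = 24+15 = 39
p=5,n=4: odd sum, res = 39-4 = 35
p=5,n=5: even sum, res = 35+25 = 60
p=5,n=6: odd sum, res = 60-6 = 54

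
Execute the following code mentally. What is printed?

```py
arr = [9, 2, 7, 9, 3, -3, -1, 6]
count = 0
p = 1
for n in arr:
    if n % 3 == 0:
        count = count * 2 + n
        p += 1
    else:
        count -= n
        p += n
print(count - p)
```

72

n=9: %3==0, count = 0*2+9 = 9; p=2
n=2: not %3==0, count = 9-2 = 7; p=4
n=7: not %3==0, count = 7-7 = 0; p=11
n=9: %3==0, count = 0*2+9 = 9; p=12
n=3: %3==0, count = 9*2+3 = 21; p=13
n=-3: %3==0, count = 21*2+(-3) = 39; p=14
n=-1: not %3==0, count = 39-(-1) = 40; p=13
n=6: %3==0, count = 40*2+6 = 86; p=14
count-p = 86-14 = 72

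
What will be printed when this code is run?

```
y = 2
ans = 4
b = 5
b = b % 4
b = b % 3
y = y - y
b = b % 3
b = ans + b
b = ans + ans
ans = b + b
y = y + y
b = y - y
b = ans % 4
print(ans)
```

16

b = 5%4 = 1
b = 1%3 = 1
y = 2-2 = 0
b = 1%3 = 1
b = 4+1 = 5
b = 4+4 = 8
ans = 8+8 = 16
y = 0+0 = 0
b = 0-0 = 0
b = 16%4 = 0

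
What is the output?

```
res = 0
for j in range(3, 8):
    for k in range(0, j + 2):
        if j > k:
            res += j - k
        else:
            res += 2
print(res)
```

j=3,k=0: 3>0, res = 0+3 = 3
j=3,k=1: 3>1, res = 3+2 = 5
j=3,k=2: 3>2, res = 5+1 = 6
j=3,k=3: not 3>3, res = 6+2 = 8
j=3,k=4: not 3>4, res = 8+2 = 10
j=4,k=0: 4>0, res = 10+4 = 14
j=4,k=1: 4>1, res = 14+3 = 17
j=4,k=2: 4>2, res = 17+2 = 19
j=4,k=3: 4>3, res = 19+1 = 20
j=4,k=4: not 4>4, res = 20+2 = 22
j=4,k=5: not 4>5, res = 22+2 = 24
j=5,k=0: 5>0, res = 24+5 = 29
j=5,k=1: 5>1, res = 29+4 = 33
j=5,k=2: 5>2, res = 33+3 = 36
j=5,k=3: 5>3, res = 36+2 = 38
j=5,k=4: 5>4, res = 38+1 = 39
j=5,k=5: not 5>5, res = 39+2 = 41
j=5,k=6: not 5>6, res = 41+2 = 43
j=6,k=0: 6>0, res = 43+6 = 49
j=6,k=1: 6>1, res = 49+5 = 54
j=6,k=2: 6>2, res = 54+4 = 58
j=6,k=3: 6>3, res = 58+3 = 61
j=6,k=4: 6>4, res = 61+2 = 63
j=6,k=5: 6>5, res = 63+1 = 64
j=6,k=6: not 6>6, res = 64+2 = 66
j=6,k=7: not 6>7, res = 66+2 = 68
j=7,k=0: 7>0, res = 68+7 = 75
j=7,k=1: 7>1, res = 75+6 = 81
j=7,k=2: 7>2, res = 81+5 = 86
j=7,k=3: 7>3, res = 86+4 = 90
j=7,k=4: 7>4, res = 90+3 = 93
j=7,k=5: 7>5, res = 93+2 = 95
j=7,k=6: 7>6, res = 95+1 = 96
j=7,k=7: not 7>7, res = 96+2 = 98
j=7,k=8: not 7>8, res = 98+2 = 100

100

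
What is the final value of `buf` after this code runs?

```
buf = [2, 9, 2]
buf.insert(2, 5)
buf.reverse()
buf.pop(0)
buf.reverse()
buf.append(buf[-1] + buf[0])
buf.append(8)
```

[2, 9, 5, 7, 8]

insert 5 at 2 → [2, 9, 5, 2]
reverse → [2, 5, 9, 2]
pop(0) removes 2 → [5, 9, 2]
reverse → [2, 9, 5]
append buf[-1]+buf[0] = 5+2 = 7 → [2, 9, 5, 7]
append 8 → [2, 9, 5, 7, 8]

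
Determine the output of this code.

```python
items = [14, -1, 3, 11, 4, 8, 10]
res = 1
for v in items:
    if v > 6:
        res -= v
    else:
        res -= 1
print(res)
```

v=14: >6, res = 1-14 = -13
v=-1: not >6, res = (-13)-1 = -14
v=3: not >6, res = (-14)-1 = -15
v=11: >6, res = (-15)-11 = -26
v=4: not >6, res = (-26)-1 = -27
v=8: >6, res = (-27)-8 = -35
v=10: >6, res = (-35)-10 = -45

-45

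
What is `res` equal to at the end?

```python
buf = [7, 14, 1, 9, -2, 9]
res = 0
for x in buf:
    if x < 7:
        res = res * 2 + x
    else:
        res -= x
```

x=7: not <7, res = 0-7 = -7
x=14: not <7, res = (-7)-14 = -21
x=1: <7, res = (-21)*2+1 = -41
x=9: not <7, res = (-41)-9 = -50
x=-2: <7, res = (-50)*2+(-2) = -102
x=9: not <7, res = (-102)-9 = -111

-111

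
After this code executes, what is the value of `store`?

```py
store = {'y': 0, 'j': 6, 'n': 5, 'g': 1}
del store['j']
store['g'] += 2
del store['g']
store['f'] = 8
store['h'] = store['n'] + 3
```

{'y': 0, 'n': 5, 'f': 8, 'h': 8}

del 'j' → {'y': 0, 'n': 5, 'g': 1}
store['g'] = 1+2 = 3 → {'y': 0, 'n': 5, 'g': 3}
del 'g' → {'y': 0, 'n': 5}
store['f'] = 8 → {'y': 0, 'n': 5, 'f': 8}
store['h'] = store['n']+3 = 8 → {'y': 0, 'n': 5, 'f': 8, 'h': 8}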